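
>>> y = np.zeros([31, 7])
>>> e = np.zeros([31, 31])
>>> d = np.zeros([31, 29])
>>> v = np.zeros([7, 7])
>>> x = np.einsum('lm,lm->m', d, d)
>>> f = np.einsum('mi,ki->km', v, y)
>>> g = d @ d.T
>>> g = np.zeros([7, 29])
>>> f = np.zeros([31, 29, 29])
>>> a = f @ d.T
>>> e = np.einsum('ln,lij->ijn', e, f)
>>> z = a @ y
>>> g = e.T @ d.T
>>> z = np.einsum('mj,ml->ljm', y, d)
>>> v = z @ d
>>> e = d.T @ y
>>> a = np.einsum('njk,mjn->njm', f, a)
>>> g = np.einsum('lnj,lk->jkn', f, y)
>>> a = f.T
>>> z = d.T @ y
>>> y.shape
(31, 7)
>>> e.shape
(29, 7)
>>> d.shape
(31, 29)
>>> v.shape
(29, 7, 29)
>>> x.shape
(29,)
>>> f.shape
(31, 29, 29)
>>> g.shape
(29, 7, 29)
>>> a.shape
(29, 29, 31)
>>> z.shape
(29, 7)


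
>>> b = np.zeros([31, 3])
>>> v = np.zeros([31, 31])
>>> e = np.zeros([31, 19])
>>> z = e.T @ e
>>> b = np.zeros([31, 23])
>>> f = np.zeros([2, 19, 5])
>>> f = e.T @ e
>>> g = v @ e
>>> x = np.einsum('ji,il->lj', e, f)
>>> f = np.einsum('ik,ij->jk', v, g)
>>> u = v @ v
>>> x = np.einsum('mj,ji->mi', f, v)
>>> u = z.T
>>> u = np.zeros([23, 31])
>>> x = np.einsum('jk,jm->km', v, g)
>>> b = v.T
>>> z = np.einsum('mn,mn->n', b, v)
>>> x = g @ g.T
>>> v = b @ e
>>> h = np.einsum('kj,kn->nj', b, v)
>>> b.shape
(31, 31)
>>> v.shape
(31, 19)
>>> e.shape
(31, 19)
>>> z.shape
(31,)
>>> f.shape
(19, 31)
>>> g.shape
(31, 19)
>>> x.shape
(31, 31)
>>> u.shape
(23, 31)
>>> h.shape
(19, 31)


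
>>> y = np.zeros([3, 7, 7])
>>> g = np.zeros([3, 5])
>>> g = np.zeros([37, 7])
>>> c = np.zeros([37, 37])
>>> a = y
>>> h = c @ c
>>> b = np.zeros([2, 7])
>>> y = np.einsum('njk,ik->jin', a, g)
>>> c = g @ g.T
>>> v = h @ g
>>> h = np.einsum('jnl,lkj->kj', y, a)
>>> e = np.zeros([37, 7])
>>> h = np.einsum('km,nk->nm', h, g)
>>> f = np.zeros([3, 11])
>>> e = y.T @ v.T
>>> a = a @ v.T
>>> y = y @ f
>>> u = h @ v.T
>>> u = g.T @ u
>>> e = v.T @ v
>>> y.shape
(7, 37, 11)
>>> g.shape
(37, 7)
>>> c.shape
(37, 37)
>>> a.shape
(3, 7, 37)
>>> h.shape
(37, 7)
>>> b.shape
(2, 7)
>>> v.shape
(37, 7)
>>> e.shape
(7, 7)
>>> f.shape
(3, 11)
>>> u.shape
(7, 37)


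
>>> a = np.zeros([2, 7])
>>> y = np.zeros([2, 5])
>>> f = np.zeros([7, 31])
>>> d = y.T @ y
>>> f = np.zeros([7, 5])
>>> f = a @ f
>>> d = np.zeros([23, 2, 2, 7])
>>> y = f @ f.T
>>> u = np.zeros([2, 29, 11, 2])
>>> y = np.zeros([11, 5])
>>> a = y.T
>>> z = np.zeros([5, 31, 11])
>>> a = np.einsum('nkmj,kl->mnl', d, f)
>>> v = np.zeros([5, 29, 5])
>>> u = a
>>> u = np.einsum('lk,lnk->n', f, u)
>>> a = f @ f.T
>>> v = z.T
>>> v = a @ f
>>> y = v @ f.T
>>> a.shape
(2, 2)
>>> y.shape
(2, 2)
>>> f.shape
(2, 5)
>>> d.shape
(23, 2, 2, 7)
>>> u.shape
(23,)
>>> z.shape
(5, 31, 11)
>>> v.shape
(2, 5)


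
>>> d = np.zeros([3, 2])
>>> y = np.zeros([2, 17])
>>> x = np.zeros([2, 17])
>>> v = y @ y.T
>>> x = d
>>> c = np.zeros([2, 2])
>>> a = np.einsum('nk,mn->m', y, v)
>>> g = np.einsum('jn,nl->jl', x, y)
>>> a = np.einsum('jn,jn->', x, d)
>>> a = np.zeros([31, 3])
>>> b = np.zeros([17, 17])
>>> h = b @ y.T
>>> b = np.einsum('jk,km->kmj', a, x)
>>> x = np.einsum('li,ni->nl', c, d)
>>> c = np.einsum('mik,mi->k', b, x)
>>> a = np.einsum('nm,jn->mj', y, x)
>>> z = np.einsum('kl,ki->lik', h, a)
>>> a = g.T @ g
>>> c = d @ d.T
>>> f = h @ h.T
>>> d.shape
(3, 2)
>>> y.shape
(2, 17)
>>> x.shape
(3, 2)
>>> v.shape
(2, 2)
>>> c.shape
(3, 3)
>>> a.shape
(17, 17)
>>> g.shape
(3, 17)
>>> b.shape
(3, 2, 31)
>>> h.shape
(17, 2)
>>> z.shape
(2, 3, 17)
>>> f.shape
(17, 17)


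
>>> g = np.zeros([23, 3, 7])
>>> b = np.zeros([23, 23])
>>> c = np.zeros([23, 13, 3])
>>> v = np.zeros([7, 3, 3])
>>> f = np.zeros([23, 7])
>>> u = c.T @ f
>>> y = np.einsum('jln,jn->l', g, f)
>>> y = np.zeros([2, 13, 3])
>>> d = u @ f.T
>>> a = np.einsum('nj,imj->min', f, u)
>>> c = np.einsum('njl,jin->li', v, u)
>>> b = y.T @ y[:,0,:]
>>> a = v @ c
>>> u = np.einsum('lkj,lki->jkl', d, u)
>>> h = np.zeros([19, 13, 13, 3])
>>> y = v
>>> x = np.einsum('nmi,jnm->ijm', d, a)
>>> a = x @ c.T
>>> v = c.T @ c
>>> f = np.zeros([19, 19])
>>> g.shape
(23, 3, 7)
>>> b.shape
(3, 13, 3)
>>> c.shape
(3, 13)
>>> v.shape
(13, 13)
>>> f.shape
(19, 19)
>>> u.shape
(23, 13, 3)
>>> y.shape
(7, 3, 3)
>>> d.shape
(3, 13, 23)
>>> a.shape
(23, 7, 3)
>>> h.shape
(19, 13, 13, 3)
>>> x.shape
(23, 7, 13)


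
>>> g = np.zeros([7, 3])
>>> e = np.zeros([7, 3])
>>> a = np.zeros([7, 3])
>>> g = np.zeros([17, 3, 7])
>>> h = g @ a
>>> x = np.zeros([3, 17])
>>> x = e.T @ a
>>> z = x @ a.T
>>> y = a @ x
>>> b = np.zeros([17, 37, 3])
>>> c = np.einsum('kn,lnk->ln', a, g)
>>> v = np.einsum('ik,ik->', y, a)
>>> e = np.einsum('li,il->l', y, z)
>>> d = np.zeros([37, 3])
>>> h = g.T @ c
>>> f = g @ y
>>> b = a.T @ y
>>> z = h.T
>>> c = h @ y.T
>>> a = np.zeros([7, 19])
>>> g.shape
(17, 3, 7)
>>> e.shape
(7,)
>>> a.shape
(7, 19)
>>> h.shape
(7, 3, 3)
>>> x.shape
(3, 3)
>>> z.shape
(3, 3, 7)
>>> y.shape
(7, 3)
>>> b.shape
(3, 3)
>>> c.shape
(7, 3, 7)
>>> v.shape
()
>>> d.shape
(37, 3)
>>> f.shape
(17, 3, 3)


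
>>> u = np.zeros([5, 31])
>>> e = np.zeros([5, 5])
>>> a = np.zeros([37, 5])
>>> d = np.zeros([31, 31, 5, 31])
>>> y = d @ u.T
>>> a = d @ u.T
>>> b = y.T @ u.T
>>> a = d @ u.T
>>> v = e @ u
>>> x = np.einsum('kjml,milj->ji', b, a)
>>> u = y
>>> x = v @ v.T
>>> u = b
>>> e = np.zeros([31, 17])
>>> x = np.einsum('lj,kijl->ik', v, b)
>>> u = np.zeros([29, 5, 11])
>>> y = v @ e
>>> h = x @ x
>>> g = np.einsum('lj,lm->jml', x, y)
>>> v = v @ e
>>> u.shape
(29, 5, 11)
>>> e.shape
(31, 17)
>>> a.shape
(31, 31, 5, 5)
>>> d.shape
(31, 31, 5, 31)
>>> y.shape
(5, 17)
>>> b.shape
(5, 5, 31, 5)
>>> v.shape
(5, 17)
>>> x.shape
(5, 5)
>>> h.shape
(5, 5)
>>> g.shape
(5, 17, 5)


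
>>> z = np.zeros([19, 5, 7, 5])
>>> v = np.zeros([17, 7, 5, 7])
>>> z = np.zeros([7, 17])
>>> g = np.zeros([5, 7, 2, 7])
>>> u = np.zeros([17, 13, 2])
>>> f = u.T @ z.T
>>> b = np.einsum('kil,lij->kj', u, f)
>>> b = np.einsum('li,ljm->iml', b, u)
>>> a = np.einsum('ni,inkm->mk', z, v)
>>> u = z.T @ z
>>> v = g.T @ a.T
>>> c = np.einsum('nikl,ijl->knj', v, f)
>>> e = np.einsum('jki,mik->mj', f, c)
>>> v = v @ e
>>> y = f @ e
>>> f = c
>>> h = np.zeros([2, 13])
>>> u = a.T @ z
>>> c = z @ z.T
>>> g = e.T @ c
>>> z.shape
(7, 17)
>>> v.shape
(7, 2, 7, 2)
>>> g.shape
(2, 7)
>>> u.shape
(5, 17)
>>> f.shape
(7, 7, 13)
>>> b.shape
(7, 2, 17)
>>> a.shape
(7, 5)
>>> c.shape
(7, 7)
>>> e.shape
(7, 2)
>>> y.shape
(2, 13, 2)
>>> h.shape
(2, 13)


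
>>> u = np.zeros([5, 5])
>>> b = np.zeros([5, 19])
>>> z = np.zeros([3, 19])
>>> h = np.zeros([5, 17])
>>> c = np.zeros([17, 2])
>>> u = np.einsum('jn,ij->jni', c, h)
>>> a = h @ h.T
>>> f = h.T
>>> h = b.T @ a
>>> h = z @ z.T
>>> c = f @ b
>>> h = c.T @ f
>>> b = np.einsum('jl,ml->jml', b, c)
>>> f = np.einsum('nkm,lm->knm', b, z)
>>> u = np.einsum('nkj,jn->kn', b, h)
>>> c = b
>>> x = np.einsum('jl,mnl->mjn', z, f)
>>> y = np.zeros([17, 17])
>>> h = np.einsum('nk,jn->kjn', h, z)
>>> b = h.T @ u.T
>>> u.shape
(17, 5)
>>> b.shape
(19, 3, 17)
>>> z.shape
(3, 19)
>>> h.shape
(5, 3, 19)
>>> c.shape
(5, 17, 19)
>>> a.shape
(5, 5)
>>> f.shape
(17, 5, 19)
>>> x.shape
(17, 3, 5)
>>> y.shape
(17, 17)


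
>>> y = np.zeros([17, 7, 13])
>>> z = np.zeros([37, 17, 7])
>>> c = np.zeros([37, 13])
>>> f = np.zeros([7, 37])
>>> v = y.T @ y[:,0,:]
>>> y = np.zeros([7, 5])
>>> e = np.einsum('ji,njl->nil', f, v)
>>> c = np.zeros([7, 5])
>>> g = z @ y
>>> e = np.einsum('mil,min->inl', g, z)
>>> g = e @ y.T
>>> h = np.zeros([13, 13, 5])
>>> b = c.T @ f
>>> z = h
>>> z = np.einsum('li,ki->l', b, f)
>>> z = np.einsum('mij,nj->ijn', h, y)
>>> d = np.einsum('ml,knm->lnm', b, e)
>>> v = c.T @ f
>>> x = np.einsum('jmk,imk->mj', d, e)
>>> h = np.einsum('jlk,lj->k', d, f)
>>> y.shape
(7, 5)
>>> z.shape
(13, 5, 7)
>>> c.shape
(7, 5)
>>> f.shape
(7, 37)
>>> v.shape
(5, 37)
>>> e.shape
(17, 7, 5)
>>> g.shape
(17, 7, 7)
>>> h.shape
(5,)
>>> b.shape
(5, 37)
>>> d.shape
(37, 7, 5)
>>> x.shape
(7, 37)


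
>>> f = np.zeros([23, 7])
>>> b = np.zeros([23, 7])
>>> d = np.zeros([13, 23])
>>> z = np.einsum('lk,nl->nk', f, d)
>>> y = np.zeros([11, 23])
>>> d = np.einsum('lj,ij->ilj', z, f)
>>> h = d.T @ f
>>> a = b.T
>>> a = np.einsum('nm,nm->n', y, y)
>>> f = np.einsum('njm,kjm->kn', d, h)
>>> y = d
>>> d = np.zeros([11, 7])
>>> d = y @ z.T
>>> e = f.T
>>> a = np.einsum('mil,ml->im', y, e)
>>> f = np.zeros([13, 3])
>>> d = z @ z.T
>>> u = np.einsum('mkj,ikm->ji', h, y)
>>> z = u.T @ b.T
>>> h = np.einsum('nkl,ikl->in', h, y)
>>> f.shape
(13, 3)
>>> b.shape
(23, 7)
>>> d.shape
(13, 13)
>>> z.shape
(23, 23)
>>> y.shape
(23, 13, 7)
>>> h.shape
(23, 7)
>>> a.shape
(13, 23)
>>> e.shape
(23, 7)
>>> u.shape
(7, 23)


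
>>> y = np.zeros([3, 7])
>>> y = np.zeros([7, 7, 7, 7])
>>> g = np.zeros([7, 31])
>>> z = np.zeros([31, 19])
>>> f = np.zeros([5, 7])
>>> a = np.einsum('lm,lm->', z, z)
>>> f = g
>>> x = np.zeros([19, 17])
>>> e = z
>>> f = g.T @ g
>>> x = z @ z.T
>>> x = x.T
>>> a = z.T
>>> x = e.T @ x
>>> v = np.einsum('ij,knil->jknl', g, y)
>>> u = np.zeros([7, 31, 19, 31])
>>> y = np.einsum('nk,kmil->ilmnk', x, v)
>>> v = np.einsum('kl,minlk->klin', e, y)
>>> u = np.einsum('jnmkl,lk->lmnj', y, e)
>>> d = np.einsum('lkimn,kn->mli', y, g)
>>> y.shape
(7, 7, 7, 19, 31)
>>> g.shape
(7, 31)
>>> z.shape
(31, 19)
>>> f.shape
(31, 31)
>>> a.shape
(19, 31)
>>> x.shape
(19, 31)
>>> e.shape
(31, 19)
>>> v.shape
(31, 19, 7, 7)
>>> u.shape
(31, 7, 7, 7)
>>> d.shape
(19, 7, 7)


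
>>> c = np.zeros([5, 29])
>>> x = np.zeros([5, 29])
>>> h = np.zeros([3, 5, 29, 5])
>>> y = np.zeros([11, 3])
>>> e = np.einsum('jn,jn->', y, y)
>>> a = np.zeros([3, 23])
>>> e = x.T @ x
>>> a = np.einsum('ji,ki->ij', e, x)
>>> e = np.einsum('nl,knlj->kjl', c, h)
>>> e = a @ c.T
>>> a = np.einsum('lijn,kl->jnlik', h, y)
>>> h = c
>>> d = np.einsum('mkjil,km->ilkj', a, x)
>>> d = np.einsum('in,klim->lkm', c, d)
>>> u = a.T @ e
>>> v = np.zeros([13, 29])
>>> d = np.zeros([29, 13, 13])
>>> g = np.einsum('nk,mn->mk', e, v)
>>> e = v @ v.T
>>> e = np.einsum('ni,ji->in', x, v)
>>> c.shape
(5, 29)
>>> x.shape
(5, 29)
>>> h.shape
(5, 29)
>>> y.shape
(11, 3)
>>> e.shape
(29, 5)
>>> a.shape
(29, 5, 3, 5, 11)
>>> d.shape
(29, 13, 13)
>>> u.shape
(11, 5, 3, 5, 5)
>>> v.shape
(13, 29)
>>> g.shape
(13, 5)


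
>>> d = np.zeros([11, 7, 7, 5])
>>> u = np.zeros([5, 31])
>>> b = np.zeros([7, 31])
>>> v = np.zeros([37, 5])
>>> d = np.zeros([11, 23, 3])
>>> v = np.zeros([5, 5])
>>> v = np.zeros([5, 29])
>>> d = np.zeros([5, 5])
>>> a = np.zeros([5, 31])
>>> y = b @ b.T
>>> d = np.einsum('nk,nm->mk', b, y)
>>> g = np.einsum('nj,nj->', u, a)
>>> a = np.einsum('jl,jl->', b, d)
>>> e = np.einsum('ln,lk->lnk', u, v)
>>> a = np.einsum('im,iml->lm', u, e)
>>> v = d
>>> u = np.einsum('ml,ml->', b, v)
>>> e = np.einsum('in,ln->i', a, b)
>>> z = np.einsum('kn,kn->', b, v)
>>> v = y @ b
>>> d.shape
(7, 31)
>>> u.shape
()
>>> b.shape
(7, 31)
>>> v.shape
(7, 31)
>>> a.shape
(29, 31)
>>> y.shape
(7, 7)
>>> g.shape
()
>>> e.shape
(29,)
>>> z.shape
()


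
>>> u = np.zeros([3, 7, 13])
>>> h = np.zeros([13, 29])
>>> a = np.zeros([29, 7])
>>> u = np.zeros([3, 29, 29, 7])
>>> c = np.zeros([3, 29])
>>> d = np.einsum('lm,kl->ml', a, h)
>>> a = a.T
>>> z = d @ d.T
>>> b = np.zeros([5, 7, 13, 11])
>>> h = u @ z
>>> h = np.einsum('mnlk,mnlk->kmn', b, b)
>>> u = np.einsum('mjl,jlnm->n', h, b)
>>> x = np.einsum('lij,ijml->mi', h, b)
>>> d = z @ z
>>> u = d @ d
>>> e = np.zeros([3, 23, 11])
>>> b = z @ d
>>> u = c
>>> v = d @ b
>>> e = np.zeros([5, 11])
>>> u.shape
(3, 29)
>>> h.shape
(11, 5, 7)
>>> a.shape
(7, 29)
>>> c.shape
(3, 29)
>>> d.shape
(7, 7)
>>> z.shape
(7, 7)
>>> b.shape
(7, 7)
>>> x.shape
(13, 5)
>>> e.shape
(5, 11)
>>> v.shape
(7, 7)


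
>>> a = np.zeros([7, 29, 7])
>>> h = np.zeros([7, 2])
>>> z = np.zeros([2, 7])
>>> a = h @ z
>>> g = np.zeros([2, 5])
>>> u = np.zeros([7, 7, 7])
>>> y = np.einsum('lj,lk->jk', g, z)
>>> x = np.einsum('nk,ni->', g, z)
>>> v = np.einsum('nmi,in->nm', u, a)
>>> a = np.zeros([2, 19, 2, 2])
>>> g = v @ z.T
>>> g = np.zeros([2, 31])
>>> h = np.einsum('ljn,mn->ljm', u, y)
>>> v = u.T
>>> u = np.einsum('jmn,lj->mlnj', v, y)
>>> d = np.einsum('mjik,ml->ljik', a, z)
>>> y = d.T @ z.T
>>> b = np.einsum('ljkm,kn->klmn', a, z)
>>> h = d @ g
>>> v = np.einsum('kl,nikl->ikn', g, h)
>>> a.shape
(2, 19, 2, 2)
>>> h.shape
(7, 19, 2, 31)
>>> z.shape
(2, 7)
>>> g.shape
(2, 31)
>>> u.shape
(7, 5, 7, 7)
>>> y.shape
(2, 2, 19, 2)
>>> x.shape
()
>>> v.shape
(19, 2, 7)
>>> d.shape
(7, 19, 2, 2)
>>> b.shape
(2, 2, 2, 7)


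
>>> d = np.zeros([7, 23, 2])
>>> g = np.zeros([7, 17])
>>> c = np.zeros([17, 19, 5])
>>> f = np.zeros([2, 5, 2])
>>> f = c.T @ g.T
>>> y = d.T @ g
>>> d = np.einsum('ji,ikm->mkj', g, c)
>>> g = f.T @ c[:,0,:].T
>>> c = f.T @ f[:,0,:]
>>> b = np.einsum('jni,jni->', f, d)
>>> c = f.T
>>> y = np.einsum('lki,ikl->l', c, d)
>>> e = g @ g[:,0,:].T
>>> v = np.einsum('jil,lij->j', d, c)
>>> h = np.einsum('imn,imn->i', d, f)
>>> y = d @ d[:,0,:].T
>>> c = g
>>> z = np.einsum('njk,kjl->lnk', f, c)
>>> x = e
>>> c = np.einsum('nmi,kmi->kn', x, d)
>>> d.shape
(5, 19, 7)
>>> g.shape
(7, 19, 17)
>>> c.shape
(5, 7)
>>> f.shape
(5, 19, 7)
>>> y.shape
(5, 19, 5)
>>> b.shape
()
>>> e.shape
(7, 19, 7)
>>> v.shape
(5,)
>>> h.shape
(5,)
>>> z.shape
(17, 5, 7)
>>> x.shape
(7, 19, 7)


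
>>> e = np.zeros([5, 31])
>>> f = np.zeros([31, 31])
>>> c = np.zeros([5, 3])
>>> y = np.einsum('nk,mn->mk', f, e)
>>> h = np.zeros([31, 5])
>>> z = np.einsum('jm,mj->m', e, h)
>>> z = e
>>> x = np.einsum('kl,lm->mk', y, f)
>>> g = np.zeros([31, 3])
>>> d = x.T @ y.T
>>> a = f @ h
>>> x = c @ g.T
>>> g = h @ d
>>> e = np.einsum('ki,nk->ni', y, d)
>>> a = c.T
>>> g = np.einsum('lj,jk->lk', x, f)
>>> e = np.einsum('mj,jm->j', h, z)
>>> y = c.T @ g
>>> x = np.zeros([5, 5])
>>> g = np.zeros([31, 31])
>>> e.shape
(5,)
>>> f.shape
(31, 31)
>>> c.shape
(5, 3)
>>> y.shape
(3, 31)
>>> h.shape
(31, 5)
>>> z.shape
(5, 31)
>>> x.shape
(5, 5)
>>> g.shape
(31, 31)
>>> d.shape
(5, 5)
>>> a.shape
(3, 5)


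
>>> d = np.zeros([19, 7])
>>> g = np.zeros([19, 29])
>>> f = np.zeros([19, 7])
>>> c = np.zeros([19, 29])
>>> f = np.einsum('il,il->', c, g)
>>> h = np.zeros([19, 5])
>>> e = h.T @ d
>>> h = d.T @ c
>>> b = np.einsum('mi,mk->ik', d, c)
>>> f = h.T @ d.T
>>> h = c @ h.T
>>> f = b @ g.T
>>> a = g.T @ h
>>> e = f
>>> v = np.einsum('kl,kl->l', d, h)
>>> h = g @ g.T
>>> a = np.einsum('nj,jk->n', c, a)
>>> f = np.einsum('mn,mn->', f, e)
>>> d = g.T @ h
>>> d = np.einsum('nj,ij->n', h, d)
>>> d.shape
(19,)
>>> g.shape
(19, 29)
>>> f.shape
()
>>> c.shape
(19, 29)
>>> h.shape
(19, 19)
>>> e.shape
(7, 19)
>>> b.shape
(7, 29)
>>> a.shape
(19,)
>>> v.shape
(7,)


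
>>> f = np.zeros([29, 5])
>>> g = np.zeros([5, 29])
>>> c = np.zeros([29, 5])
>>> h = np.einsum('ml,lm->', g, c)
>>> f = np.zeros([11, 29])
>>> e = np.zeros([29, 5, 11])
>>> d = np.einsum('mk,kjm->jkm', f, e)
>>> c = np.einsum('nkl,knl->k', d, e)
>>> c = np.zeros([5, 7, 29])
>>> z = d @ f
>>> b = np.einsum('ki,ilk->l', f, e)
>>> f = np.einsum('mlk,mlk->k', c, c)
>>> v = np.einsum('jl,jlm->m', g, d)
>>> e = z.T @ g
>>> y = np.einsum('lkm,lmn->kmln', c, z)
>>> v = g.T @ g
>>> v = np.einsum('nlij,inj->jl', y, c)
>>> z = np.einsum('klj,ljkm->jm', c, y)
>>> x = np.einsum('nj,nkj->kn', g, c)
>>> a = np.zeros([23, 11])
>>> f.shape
(29,)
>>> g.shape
(5, 29)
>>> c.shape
(5, 7, 29)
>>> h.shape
()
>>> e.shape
(29, 29, 29)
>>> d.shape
(5, 29, 11)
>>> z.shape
(29, 29)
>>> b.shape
(5,)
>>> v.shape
(29, 29)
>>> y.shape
(7, 29, 5, 29)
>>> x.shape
(7, 5)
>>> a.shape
(23, 11)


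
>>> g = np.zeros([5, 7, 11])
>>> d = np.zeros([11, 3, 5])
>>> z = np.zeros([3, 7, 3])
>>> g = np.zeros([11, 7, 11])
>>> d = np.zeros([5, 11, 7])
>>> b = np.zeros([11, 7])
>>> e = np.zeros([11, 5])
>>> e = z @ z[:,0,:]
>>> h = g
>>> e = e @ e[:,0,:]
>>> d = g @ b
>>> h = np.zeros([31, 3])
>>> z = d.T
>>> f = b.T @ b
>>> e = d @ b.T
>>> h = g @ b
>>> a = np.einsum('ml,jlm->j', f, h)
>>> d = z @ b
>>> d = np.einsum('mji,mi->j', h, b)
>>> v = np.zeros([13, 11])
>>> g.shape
(11, 7, 11)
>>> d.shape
(7,)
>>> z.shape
(7, 7, 11)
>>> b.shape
(11, 7)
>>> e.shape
(11, 7, 11)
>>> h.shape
(11, 7, 7)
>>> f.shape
(7, 7)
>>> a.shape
(11,)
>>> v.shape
(13, 11)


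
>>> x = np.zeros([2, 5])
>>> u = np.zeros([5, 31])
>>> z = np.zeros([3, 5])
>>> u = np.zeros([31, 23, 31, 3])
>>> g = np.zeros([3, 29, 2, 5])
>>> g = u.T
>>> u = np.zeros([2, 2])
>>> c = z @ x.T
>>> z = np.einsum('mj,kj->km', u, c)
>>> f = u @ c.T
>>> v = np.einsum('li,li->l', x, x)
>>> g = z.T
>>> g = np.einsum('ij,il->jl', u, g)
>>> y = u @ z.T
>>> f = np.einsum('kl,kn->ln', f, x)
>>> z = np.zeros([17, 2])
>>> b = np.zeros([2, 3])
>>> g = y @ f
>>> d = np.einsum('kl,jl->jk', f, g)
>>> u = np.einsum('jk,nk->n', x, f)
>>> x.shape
(2, 5)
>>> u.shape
(3,)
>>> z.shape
(17, 2)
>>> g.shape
(2, 5)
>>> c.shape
(3, 2)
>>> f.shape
(3, 5)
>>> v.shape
(2,)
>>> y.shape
(2, 3)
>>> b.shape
(2, 3)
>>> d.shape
(2, 3)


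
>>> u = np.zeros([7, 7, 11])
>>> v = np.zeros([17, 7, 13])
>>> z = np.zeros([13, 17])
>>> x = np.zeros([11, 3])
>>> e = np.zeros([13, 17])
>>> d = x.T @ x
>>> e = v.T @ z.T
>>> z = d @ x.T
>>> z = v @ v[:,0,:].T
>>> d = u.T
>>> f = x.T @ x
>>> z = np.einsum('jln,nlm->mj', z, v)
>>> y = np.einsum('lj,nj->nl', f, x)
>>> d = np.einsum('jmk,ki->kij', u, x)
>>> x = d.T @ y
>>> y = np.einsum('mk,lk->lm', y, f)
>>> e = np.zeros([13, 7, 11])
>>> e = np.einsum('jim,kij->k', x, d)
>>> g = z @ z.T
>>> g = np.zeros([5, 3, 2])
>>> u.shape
(7, 7, 11)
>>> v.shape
(17, 7, 13)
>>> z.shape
(13, 17)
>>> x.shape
(7, 3, 3)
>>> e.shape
(11,)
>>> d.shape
(11, 3, 7)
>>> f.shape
(3, 3)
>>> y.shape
(3, 11)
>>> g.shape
(5, 3, 2)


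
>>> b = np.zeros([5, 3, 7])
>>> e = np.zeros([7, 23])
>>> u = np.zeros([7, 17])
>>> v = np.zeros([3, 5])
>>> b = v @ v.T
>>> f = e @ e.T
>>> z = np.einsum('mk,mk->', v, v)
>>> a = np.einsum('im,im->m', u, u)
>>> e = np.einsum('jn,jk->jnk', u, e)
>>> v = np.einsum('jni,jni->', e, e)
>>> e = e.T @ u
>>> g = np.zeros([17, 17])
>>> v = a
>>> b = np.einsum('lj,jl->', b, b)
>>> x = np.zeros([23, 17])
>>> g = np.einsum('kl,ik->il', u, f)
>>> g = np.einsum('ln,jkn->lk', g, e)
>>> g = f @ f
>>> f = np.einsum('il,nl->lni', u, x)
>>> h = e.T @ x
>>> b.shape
()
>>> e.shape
(23, 17, 17)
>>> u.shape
(7, 17)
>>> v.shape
(17,)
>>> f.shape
(17, 23, 7)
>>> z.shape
()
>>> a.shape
(17,)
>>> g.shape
(7, 7)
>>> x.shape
(23, 17)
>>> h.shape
(17, 17, 17)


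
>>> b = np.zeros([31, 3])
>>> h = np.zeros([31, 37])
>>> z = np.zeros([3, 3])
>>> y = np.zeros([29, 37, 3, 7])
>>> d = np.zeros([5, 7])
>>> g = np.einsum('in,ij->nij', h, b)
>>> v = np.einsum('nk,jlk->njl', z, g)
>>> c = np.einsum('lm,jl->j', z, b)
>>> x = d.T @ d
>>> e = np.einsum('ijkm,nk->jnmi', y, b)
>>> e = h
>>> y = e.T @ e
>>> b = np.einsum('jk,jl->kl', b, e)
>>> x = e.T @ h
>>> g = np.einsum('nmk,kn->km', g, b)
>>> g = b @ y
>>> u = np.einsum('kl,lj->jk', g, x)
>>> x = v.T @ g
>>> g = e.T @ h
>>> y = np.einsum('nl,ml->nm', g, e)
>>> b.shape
(3, 37)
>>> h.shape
(31, 37)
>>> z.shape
(3, 3)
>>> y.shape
(37, 31)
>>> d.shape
(5, 7)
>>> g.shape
(37, 37)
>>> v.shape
(3, 37, 31)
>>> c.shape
(31,)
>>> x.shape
(31, 37, 37)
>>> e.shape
(31, 37)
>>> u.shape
(37, 3)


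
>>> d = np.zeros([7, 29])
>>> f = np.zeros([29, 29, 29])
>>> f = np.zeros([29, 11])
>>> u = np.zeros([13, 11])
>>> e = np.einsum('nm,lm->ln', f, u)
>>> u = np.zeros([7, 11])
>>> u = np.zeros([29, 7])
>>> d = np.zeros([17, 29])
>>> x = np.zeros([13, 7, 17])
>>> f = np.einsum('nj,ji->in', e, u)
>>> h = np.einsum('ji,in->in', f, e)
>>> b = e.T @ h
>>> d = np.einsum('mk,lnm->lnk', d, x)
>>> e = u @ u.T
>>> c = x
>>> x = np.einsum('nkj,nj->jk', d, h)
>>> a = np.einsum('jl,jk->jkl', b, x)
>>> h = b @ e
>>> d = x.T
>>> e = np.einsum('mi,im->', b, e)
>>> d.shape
(7, 29)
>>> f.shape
(7, 13)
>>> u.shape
(29, 7)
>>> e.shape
()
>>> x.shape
(29, 7)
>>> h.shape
(29, 29)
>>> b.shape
(29, 29)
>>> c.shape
(13, 7, 17)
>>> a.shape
(29, 7, 29)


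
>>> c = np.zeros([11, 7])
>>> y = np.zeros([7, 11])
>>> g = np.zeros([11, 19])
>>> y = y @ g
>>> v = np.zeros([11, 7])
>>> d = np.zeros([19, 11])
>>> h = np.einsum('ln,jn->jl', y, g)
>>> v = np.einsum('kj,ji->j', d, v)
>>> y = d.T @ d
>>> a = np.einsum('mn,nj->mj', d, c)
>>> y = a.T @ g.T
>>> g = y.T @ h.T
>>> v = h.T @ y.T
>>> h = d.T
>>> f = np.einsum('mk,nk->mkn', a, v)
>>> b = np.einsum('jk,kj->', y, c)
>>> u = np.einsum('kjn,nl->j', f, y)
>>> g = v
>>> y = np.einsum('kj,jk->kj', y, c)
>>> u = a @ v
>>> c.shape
(11, 7)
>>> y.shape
(7, 11)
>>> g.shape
(7, 7)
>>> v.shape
(7, 7)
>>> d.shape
(19, 11)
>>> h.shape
(11, 19)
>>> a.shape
(19, 7)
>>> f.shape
(19, 7, 7)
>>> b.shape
()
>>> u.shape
(19, 7)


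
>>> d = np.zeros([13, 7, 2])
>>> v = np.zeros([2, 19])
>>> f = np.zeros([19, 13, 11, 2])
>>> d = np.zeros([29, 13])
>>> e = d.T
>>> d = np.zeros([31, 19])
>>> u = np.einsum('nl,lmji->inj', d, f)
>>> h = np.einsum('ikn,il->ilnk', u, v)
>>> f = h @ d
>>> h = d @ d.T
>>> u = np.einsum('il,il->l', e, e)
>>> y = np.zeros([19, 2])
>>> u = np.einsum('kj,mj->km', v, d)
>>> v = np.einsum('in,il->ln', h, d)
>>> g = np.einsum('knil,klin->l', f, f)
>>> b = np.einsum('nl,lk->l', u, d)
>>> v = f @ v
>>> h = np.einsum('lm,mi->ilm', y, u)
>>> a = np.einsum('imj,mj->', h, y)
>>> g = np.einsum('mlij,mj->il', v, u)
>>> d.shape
(31, 19)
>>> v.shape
(2, 19, 11, 31)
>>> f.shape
(2, 19, 11, 19)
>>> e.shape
(13, 29)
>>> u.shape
(2, 31)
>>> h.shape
(31, 19, 2)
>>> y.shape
(19, 2)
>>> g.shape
(11, 19)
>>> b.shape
(31,)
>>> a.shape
()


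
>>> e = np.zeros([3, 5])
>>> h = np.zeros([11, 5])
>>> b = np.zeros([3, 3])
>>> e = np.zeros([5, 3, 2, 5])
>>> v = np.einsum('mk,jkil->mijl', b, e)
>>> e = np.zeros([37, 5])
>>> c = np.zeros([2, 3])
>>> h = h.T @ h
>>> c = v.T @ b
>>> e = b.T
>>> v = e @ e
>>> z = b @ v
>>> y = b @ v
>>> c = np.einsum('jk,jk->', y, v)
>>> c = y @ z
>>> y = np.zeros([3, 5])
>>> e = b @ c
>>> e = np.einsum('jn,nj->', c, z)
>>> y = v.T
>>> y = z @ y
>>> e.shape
()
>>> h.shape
(5, 5)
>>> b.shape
(3, 3)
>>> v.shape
(3, 3)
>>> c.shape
(3, 3)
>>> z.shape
(3, 3)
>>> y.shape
(3, 3)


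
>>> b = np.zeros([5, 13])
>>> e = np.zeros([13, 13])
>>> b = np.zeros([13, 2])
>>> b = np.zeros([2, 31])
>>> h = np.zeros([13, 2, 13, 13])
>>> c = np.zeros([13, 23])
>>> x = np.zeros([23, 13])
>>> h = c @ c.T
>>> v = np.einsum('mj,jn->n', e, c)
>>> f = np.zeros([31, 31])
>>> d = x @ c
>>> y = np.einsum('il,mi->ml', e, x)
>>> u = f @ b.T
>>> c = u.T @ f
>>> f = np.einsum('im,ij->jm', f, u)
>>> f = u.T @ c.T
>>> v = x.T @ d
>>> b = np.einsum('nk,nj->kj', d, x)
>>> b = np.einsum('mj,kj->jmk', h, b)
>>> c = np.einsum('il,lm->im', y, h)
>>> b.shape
(13, 13, 23)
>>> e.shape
(13, 13)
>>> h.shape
(13, 13)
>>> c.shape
(23, 13)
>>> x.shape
(23, 13)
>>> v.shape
(13, 23)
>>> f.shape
(2, 2)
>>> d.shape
(23, 23)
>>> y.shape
(23, 13)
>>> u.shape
(31, 2)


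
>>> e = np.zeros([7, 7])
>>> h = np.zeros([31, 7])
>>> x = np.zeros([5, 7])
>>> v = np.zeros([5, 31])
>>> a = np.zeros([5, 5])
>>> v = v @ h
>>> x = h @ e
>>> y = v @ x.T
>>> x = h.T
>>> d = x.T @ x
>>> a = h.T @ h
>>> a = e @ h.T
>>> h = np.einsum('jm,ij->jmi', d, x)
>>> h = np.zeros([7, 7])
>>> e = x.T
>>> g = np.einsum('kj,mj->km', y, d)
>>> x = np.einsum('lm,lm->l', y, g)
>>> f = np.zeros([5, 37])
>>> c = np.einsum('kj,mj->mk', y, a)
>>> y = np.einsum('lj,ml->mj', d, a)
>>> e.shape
(31, 7)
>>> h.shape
(7, 7)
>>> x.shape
(5,)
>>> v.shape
(5, 7)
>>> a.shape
(7, 31)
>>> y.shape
(7, 31)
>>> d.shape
(31, 31)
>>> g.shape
(5, 31)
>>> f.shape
(5, 37)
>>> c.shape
(7, 5)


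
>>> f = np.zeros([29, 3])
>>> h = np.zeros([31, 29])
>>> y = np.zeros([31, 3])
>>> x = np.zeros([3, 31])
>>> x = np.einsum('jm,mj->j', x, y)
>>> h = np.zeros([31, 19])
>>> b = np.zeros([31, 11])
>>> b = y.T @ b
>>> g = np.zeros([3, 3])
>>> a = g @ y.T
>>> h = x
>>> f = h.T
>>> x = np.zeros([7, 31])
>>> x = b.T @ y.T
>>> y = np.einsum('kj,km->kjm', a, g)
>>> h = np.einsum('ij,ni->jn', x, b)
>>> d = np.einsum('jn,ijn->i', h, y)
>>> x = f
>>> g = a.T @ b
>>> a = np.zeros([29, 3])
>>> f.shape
(3,)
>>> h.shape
(31, 3)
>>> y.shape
(3, 31, 3)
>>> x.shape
(3,)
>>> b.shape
(3, 11)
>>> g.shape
(31, 11)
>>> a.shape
(29, 3)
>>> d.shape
(3,)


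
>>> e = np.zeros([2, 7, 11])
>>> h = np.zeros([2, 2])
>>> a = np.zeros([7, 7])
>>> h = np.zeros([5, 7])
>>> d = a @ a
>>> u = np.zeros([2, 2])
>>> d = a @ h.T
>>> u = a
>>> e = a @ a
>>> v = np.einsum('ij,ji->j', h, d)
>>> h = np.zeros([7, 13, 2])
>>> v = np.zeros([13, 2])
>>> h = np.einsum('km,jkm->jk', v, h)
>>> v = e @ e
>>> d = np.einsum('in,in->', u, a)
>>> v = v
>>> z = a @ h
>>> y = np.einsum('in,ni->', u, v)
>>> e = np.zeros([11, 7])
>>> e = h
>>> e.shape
(7, 13)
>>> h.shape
(7, 13)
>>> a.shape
(7, 7)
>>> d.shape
()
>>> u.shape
(7, 7)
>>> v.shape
(7, 7)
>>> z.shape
(7, 13)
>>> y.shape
()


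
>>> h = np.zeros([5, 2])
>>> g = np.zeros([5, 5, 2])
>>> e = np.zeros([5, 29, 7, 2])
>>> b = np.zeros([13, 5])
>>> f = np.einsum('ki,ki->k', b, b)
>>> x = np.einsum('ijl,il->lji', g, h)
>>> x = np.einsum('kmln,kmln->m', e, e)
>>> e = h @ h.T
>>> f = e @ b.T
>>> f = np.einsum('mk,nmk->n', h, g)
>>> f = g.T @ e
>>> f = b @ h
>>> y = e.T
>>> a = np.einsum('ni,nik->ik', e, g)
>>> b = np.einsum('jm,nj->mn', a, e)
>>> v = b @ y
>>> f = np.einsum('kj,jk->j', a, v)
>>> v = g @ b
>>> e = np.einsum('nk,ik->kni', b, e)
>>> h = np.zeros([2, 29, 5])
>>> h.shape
(2, 29, 5)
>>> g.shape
(5, 5, 2)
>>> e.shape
(5, 2, 5)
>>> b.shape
(2, 5)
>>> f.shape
(2,)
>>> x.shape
(29,)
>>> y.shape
(5, 5)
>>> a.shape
(5, 2)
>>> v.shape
(5, 5, 5)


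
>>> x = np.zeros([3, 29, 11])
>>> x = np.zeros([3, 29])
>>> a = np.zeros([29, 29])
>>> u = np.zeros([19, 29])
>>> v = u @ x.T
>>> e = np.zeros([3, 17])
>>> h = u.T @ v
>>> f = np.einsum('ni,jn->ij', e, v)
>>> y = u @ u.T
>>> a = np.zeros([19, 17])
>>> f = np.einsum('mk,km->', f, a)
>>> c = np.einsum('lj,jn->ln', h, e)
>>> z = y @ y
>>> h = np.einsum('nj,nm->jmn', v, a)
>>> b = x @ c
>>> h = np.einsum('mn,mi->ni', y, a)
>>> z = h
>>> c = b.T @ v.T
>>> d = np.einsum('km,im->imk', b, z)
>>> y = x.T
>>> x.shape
(3, 29)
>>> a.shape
(19, 17)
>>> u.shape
(19, 29)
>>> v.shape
(19, 3)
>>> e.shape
(3, 17)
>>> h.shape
(19, 17)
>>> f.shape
()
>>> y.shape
(29, 3)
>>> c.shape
(17, 19)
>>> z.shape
(19, 17)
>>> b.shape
(3, 17)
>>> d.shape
(19, 17, 3)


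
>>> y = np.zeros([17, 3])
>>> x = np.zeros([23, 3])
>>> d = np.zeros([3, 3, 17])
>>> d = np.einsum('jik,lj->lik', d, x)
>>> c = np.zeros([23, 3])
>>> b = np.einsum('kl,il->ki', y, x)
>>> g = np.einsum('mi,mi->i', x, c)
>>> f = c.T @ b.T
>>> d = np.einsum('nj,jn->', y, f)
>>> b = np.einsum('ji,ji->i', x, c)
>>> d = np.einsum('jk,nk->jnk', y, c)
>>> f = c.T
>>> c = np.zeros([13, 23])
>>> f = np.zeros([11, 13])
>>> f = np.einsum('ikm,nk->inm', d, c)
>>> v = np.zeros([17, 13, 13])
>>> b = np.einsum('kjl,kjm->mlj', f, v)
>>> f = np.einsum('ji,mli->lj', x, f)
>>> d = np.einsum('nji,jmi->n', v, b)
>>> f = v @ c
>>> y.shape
(17, 3)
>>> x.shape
(23, 3)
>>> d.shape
(17,)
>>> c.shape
(13, 23)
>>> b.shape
(13, 3, 13)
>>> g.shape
(3,)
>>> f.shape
(17, 13, 23)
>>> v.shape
(17, 13, 13)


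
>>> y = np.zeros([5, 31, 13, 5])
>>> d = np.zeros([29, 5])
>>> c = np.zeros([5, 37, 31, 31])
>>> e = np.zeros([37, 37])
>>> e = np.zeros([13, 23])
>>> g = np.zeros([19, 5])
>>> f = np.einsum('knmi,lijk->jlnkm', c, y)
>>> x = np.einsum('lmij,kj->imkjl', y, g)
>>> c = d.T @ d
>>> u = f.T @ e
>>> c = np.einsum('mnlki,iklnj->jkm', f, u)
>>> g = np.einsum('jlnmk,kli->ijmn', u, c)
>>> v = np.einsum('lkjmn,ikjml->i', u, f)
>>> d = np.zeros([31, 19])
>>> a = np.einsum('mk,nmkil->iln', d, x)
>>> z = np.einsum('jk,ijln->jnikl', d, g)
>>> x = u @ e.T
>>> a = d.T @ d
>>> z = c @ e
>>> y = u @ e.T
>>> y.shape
(31, 5, 37, 5, 13)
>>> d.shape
(31, 19)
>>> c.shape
(23, 5, 13)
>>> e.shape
(13, 23)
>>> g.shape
(13, 31, 5, 37)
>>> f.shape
(13, 5, 37, 5, 31)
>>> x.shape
(31, 5, 37, 5, 13)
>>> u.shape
(31, 5, 37, 5, 23)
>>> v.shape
(13,)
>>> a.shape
(19, 19)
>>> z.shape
(23, 5, 23)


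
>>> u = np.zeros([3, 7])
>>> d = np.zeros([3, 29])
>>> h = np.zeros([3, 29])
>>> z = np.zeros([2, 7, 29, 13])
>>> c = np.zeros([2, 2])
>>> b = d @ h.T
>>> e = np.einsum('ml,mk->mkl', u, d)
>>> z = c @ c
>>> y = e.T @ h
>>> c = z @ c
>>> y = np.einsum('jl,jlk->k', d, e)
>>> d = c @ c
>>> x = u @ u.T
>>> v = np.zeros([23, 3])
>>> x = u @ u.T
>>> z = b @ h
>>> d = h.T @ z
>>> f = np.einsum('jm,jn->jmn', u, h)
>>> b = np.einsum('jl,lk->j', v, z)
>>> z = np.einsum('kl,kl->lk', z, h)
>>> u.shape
(3, 7)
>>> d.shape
(29, 29)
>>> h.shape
(3, 29)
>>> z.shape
(29, 3)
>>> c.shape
(2, 2)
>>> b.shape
(23,)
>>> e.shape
(3, 29, 7)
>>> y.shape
(7,)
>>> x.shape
(3, 3)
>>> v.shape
(23, 3)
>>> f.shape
(3, 7, 29)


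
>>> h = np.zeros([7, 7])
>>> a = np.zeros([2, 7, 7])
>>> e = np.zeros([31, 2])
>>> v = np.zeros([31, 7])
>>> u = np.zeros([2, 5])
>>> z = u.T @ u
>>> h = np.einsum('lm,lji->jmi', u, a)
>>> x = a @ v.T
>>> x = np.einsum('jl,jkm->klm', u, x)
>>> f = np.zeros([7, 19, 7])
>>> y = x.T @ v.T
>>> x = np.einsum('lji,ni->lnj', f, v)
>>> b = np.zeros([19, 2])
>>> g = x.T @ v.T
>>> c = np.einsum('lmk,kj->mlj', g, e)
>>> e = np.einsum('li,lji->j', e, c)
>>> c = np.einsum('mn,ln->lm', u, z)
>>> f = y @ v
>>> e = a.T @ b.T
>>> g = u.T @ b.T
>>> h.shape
(7, 5, 7)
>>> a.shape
(2, 7, 7)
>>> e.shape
(7, 7, 19)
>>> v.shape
(31, 7)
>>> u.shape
(2, 5)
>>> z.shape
(5, 5)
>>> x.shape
(7, 31, 19)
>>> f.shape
(31, 5, 7)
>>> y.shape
(31, 5, 31)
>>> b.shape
(19, 2)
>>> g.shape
(5, 19)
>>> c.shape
(5, 2)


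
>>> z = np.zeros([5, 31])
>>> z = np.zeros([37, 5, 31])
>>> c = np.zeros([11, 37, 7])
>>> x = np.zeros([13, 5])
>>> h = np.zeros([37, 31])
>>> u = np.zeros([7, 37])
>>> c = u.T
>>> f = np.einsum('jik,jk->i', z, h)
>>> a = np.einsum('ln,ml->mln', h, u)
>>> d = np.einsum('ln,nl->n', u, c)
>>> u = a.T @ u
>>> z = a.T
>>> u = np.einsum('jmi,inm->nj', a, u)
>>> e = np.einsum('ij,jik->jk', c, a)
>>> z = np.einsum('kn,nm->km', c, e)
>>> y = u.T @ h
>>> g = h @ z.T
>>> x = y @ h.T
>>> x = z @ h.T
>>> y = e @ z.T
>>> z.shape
(37, 31)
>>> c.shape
(37, 7)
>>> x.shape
(37, 37)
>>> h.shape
(37, 31)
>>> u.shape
(37, 7)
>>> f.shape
(5,)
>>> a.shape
(7, 37, 31)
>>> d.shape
(37,)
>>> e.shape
(7, 31)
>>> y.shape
(7, 37)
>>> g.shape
(37, 37)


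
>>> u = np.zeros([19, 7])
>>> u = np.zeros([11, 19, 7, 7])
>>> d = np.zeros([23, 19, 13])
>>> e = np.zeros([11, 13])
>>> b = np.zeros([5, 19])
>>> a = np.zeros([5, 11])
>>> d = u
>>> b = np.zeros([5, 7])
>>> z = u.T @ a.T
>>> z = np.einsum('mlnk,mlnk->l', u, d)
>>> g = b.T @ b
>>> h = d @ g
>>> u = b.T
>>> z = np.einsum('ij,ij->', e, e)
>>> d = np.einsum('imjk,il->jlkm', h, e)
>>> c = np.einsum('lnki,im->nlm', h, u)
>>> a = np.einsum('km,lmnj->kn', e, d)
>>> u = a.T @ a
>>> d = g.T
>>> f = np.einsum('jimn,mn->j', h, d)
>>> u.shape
(7, 7)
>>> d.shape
(7, 7)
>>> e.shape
(11, 13)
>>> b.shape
(5, 7)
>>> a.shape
(11, 7)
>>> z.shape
()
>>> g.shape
(7, 7)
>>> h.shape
(11, 19, 7, 7)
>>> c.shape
(19, 11, 5)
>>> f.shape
(11,)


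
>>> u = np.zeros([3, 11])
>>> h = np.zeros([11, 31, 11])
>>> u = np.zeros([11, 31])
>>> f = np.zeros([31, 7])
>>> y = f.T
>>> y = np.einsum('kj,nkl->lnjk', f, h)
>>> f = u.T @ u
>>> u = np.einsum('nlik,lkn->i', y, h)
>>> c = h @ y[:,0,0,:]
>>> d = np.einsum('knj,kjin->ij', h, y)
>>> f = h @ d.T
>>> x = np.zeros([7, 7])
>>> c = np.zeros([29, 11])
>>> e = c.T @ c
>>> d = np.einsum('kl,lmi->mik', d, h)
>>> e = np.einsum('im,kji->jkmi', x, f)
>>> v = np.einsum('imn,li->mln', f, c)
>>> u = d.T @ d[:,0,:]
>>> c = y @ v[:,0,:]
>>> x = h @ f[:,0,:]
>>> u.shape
(7, 11, 7)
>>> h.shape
(11, 31, 11)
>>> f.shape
(11, 31, 7)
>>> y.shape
(11, 11, 7, 31)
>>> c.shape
(11, 11, 7, 7)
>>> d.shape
(31, 11, 7)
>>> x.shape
(11, 31, 7)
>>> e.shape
(31, 11, 7, 7)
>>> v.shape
(31, 29, 7)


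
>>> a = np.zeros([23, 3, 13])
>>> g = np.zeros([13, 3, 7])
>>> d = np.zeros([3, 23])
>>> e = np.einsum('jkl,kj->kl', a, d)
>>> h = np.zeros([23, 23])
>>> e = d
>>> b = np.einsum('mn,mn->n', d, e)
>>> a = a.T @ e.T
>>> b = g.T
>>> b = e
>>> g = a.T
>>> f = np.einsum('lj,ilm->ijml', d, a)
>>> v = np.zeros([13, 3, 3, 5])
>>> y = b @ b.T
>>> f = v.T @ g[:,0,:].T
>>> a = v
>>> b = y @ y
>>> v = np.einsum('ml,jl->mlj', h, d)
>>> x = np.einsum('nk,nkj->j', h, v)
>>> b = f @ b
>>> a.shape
(13, 3, 3, 5)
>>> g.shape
(3, 3, 13)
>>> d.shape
(3, 23)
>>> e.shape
(3, 23)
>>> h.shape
(23, 23)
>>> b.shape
(5, 3, 3, 3)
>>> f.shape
(5, 3, 3, 3)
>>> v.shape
(23, 23, 3)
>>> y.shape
(3, 3)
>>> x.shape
(3,)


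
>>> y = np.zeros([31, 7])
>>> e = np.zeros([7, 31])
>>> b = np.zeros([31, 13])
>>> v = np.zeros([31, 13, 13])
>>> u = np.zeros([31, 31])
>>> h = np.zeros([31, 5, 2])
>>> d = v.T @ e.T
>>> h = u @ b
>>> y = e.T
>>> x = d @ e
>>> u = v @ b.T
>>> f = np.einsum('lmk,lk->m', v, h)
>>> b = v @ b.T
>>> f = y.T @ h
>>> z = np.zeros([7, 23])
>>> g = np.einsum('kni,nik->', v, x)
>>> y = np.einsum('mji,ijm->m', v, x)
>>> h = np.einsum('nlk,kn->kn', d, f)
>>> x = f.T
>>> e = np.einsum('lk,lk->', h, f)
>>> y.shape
(31,)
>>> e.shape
()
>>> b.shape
(31, 13, 31)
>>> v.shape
(31, 13, 13)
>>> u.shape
(31, 13, 31)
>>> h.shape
(7, 13)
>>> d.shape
(13, 13, 7)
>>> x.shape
(13, 7)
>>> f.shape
(7, 13)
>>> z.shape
(7, 23)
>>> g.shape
()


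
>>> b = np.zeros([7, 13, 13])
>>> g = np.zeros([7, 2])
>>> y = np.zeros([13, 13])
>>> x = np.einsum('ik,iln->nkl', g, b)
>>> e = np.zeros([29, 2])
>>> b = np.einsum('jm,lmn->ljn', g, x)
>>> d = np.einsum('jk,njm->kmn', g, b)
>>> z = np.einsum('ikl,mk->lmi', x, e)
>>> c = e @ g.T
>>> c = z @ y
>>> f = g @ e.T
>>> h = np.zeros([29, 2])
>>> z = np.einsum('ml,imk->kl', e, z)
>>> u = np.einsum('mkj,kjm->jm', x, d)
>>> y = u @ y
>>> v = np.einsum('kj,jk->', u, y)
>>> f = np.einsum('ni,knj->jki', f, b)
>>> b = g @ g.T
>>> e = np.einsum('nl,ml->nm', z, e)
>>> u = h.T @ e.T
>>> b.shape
(7, 7)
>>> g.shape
(7, 2)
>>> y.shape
(13, 13)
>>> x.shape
(13, 2, 13)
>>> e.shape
(13, 29)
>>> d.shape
(2, 13, 13)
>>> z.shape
(13, 2)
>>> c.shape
(13, 29, 13)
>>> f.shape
(13, 13, 29)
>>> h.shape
(29, 2)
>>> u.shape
(2, 13)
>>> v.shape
()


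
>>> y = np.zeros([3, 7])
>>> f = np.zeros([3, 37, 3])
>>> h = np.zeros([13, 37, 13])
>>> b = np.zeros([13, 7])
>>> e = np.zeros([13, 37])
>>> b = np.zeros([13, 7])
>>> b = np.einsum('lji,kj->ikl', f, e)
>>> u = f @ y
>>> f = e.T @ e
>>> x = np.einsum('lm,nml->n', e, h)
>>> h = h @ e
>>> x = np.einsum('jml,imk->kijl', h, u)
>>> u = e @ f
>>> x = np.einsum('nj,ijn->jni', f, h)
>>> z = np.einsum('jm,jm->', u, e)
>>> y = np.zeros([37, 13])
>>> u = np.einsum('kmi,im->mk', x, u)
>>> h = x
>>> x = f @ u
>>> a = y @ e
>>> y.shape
(37, 13)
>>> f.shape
(37, 37)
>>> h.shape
(37, 37, 13)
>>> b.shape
(3, 13, 3)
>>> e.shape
(13, 37)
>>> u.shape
(37, 37)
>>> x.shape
(37, 37)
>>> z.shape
()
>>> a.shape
(37, 37)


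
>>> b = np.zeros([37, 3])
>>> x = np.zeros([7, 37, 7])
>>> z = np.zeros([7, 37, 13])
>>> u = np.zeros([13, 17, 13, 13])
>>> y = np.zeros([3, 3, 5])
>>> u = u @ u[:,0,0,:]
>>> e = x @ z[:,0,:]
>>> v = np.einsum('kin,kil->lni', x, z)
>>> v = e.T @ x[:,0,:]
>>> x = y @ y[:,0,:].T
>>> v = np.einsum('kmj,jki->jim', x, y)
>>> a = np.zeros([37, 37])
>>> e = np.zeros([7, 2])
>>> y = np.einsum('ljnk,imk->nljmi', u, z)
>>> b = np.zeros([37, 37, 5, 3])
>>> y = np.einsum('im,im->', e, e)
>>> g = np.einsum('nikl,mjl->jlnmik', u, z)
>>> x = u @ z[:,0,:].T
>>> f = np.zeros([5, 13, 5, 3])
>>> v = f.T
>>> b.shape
(37, 37, 5, 3)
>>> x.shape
(13, 17, 13, 7)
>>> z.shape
(7, 37, 13)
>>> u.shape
(13, 17, 13, 13)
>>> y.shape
()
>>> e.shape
(7, 2)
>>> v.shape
(3, 5, 13, 5)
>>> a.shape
(37, 37)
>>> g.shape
(37, 13, 13, 7, 17, 13)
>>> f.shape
(5, 13, 5, 3)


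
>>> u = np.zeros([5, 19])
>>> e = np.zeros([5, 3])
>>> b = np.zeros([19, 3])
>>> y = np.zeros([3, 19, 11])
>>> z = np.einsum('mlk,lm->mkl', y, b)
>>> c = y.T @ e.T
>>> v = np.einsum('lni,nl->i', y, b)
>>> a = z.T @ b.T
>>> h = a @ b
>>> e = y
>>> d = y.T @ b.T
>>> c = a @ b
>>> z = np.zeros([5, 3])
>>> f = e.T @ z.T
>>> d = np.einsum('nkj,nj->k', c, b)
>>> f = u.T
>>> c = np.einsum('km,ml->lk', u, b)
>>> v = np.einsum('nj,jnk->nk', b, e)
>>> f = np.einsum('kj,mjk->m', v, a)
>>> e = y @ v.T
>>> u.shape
(5, 19)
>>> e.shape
(3, 19, 19)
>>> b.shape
(19, 3)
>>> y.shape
(3, 19, 11)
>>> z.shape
(5, 3)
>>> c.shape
(3, 5)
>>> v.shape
(19, 11)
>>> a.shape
(19, 11, 19)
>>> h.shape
(19, 11, 3)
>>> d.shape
(11,)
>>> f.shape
(19,)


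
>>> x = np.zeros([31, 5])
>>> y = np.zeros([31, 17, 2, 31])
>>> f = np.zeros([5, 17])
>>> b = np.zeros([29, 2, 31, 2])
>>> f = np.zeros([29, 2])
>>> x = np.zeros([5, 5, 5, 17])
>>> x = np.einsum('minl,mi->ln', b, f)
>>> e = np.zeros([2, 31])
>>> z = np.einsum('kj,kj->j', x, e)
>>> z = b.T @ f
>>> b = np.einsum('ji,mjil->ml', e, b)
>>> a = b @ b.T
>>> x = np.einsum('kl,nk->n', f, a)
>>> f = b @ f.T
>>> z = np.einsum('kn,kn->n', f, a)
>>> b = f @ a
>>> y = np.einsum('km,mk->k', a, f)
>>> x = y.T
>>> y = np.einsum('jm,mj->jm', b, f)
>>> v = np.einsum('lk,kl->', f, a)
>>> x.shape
(29,)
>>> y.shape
(29, 29)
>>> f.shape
(29, 29)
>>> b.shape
(29, 29)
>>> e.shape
(2, 31)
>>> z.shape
(29,)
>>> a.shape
(29, 29)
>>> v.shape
()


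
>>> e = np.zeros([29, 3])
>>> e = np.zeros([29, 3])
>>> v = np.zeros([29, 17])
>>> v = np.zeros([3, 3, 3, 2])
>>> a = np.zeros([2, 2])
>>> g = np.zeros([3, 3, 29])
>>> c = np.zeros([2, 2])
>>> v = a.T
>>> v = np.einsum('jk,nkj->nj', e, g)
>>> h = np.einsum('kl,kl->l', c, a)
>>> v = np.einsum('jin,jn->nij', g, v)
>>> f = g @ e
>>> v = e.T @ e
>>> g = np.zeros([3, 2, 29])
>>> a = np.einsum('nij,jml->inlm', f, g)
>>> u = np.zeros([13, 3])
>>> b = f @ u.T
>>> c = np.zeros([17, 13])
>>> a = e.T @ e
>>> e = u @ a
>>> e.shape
(13, 3)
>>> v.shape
(3, 3)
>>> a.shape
(3, 3)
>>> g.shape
(3, 2, 29)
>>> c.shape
(17, 13)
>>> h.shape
(2,)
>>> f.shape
(3, 3, 3)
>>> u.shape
(13, 3)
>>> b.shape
(3, 3, 13)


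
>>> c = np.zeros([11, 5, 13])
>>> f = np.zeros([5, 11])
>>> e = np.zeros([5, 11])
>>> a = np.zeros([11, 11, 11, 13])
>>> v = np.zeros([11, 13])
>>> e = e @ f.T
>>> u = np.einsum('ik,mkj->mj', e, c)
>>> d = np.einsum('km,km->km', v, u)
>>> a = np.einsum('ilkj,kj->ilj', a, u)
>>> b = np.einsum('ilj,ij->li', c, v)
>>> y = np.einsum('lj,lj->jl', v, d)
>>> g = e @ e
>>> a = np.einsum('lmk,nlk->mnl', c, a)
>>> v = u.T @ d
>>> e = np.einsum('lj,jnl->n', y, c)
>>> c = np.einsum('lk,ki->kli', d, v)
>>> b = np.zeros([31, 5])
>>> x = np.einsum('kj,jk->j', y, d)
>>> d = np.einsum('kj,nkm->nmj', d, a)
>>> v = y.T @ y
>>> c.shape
(13, 11, 13)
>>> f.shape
(5, 11)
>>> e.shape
(5,)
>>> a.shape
(5, 11, 11)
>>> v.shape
(11, 11)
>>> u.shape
(11, 13)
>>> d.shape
(5, 11, 13)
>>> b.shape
(31, 5)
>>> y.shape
(13, 11)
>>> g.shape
(5, 5)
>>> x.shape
(11,)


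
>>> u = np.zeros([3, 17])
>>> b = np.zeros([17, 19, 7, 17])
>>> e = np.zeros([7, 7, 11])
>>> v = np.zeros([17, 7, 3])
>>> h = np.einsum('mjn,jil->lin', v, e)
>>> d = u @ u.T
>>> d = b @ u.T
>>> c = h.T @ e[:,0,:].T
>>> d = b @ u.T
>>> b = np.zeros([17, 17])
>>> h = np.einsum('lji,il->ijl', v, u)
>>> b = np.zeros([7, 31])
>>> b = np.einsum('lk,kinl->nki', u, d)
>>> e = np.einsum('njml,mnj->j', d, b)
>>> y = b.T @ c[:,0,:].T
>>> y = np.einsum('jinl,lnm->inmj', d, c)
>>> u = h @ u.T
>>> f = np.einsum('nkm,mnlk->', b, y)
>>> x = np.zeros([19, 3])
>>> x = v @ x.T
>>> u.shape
(3, 7, 3)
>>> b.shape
(7, 17, 19)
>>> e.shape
(19,)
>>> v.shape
(17, 7, 3)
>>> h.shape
(3, 7, 17)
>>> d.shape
(17, 19, 7, 3)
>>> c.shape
(3, 7, 7)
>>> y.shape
(19, 7, 7, 17)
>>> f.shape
()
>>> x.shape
(17, 7, 19)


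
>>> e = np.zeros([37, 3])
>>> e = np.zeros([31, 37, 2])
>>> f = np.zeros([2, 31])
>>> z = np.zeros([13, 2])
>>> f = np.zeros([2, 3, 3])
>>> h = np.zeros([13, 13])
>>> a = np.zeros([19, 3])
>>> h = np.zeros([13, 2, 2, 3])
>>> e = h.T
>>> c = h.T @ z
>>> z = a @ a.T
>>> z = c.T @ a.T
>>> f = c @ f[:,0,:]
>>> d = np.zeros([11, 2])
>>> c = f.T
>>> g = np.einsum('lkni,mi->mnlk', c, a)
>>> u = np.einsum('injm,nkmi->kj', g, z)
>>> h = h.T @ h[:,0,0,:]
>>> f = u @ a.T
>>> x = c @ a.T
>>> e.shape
(3, 2, 2, 13)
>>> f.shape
(2, 19)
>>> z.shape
(2, 2, 2, 19)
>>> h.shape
(3, 2, 2, 3)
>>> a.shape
(19, 3)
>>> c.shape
(3, 2, 2, 3)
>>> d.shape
(11, 2)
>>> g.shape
(19, 2, 3, 2)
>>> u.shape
(2, 3)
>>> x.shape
(3, 2, 2, 19)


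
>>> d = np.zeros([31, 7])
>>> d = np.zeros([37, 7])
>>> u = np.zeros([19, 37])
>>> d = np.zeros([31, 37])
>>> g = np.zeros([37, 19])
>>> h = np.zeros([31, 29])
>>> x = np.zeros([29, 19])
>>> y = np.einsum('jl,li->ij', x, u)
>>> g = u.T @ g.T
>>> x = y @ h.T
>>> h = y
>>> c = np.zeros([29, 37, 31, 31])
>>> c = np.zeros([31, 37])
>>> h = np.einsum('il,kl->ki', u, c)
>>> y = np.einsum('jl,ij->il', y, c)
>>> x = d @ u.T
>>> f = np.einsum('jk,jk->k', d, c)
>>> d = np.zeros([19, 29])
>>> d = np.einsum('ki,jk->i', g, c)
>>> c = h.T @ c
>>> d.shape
(37,)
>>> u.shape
(19, 37)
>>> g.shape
(37, 37)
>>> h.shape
(31, 19)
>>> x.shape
(31, 19)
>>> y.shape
(31, 29)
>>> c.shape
(19, 37)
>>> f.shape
(37,)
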